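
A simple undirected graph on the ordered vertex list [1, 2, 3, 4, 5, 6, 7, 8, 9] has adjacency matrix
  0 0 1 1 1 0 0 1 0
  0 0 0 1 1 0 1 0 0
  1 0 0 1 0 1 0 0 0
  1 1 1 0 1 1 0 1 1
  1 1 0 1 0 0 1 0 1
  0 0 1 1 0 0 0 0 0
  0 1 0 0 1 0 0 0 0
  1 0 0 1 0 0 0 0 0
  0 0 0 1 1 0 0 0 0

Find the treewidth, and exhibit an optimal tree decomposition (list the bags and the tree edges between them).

Every bag has size at most 3, so the width is 3 − 1 = 2 and tw(G) ≤ 2. Conversely, {1, 4, 8} is a clique of size 3, and the vertices of any clique must share a bag in every tree decomposition; so some bag has ≥ 3 vertices and tw(G) ≥ 2. Therefore the treewidth is 2.

Treewidth 2.
Bags: B1 = {1, 4, 5}  B2 = {1, 4, 8}  B3 = {2, 4, 5}  B4 = {4, 5, 9}  B5 = {2, 5, 7}  B6 = {1, 3, 4}  B7 = {3, 4, 6}
Tree: B1–B2, B1–B3, B1–B4, B3–B5, B1–B6, B6–B7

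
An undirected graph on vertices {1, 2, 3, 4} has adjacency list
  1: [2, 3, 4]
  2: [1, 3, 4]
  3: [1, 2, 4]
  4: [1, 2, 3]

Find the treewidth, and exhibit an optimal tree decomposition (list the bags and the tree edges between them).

Treewidth 3.
Bags: B1 = {1, 2, 3, 4}
Tree: (single bag)

With just one bag of size 4, the width is 4 − 1 = 3, so tw(G) ≤ 3. For the lower bound, the 4 vertices {1, 2, 3, 4} are pairwise adjacent, and any tree decomposition puts a clique entirely inside one bag — forcing width ≥ 3. Combining the bounds, tw(G) = 3.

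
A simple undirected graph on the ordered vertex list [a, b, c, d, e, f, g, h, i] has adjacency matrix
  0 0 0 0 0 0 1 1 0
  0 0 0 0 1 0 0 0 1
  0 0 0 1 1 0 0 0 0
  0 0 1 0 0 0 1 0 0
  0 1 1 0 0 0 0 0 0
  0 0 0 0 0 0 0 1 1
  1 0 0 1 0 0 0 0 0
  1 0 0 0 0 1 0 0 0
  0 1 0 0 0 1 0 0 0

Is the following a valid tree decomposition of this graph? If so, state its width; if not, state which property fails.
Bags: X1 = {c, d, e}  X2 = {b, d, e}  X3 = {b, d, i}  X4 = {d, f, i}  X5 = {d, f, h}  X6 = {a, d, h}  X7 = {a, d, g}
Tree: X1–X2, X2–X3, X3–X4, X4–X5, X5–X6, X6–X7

Checking the three conditions: (i) the bags cover all of {a, b, c, d, e, f, g, h, i}; (ii) for each edge, some bag contains both endpoints; (iii) the bags containing any fixed vertex form a subtree. All hold, so the decomposition is valid with width 3 − 1 = 2.

Yes; width 2.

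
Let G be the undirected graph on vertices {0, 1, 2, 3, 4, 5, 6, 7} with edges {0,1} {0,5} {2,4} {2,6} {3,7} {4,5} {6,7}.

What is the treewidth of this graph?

A width-1 tree decomposition is:
Bags: B1 = {3, 7}  B2 = {6, 7}  B3 = {2, 6}  B4 = {2, 4}  B5 = {4, 5}  B6 = {0, 5}  B7 = {0, 1}
Tree: B1–B2, B2–B3, B3–B4, B4–B5, B5–B6, B6–B7
The largest bag has 2 vertices, giving width 1; this decomposition certifies tw(G) ≤ 1. Any graph with an edge has treewidth ≥ 1, and G has the edge 3–7. Hence tw(G) = 1 exactly.

1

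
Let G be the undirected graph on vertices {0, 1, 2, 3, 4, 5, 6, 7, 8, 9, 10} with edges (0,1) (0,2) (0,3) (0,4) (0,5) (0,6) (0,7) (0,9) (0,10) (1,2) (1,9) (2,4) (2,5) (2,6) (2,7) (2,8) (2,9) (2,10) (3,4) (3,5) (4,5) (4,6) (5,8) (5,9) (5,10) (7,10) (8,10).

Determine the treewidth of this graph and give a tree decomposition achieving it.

The largest bag has 4 vertices, giving width 3; this decomposition certifies tw(G) ≤ 3. On the other hand G contains the 4-clique {0, 1, 2, 9}. A clique must lie in a single bag of any decomposition, so no decomposition can have width below 3. Therefore the treewidth is 3.

Treewidth 3.
Bags: B1 = {0, 2, 4, 5}  B2 = {0, 3, 4, 5}  B3 = {0, 2, 5, 10}  B4 = {0, 2, 5, 9}  B5 = {2, 5, 8, 10}  B6 = {0, 1, 2, 9}  B7 = {0, 2, 7, 10}  B8 = {0, 2, 4, 6}
Tree: B1–B2, B1–B3, B3–B4, B3–B5, B4–B6, B3–B7, B1–B8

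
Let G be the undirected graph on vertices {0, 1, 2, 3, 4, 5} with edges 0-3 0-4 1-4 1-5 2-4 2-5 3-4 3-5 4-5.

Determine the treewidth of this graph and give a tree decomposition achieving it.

Treewidth 2.
One such decomposition:
Bags: B1 = {2, 4, 5}  B2 = {1, 4, 5}  B3 = {3, 4, 5}  B4 = {0, 3, 4}
Tree: B1–B2, B2–B3, B3–B4

Each bag holds 3 vertices, so the decomposition has width 2, which upper-bounds the treewidth. Conversely, {0, 3, 4} is a clique of size 3, and the vertices of any clique must share a bag in every tree decomposition; so some bag has ≥ 3 vertices and tw(G) ≥ 2. Hence tw(G) = 2 exactly.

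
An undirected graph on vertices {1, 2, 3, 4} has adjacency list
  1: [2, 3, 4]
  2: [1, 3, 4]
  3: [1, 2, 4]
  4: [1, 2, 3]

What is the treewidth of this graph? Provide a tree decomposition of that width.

With just one bag of size 4, the width is 4 − 1 = 3, so tw(G) ≤ 3. Conversely, {1, 2, 3, 4} is a clique of size 4, and the vertices of any clique must share a bag in every tree decomposition; so some bag has ≥ 4 vertices and tw(G) ≥ 3. Therefore the treewidth is 3.

Treewidth 3.
One such decomposition:
Bags: B1 = {1, 2, 3, 4}
Tree: (single bag)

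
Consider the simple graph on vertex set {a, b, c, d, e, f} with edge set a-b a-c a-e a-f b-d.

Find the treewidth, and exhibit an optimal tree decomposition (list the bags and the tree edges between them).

The largest bag has 2 vertices, giving width 1; this decomposition certifies tw(G) ≤ 1. Any graph with an edge has treewidth ≥ 1, and G has the edge e–a. Combining the bounds, tw(G) = 1.

Treewidth 1.
Bags: B1 = {a, e}  B2 = {a, c}  B3 = {a, b}  B4 = {b, d}  B5 = {a, f}
Tree: B1–B2, B2–B3, B3–B4, B3–B5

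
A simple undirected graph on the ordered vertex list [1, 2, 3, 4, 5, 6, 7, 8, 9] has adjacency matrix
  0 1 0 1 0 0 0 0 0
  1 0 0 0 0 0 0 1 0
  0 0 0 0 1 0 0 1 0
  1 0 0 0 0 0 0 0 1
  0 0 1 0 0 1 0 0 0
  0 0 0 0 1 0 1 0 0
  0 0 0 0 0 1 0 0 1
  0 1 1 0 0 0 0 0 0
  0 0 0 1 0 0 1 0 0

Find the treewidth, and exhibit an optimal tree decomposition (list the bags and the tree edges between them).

Treewidth 2.
One such decomposition:
Bags: B1 = {1, 4, 9}  B2 = {1, 7, 9}  B3 = {1, 6, 7}  B4 = {1, 5, 6}  B5 = {1, 3, 5}  B6 = {1, 3, 8}  B7 = {1, 2, 8}
Tree: B1–B2, B2–B3, B3–B4, B4–B5, B5–B6, B6–B7

Every bag has size at most 3, so the width is 3 − 1 = 2 and tw(G) ≤ 2. Since 1–4–9–7–6–5–3–8–2–1 is a cycle in G, G is not acyclic. Forests are exactly the graphs of treewidth ≤ 1, so tw(G) ≥ 2. Therefore the treewidth is 2.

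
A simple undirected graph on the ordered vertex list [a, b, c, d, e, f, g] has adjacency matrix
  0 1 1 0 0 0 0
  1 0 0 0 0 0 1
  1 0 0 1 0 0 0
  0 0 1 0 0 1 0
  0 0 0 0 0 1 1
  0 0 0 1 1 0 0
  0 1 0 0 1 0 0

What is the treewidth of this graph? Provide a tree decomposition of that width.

Treewidth 2.
Bags: B1 = {e, f, g}  B2 = {d, f, g}  B3 = {c, d, g}  B4 = {a, c, g}  B5 = {a, b, g}
Tree: B1–B2, B2–B3, B3–B4, B4–B5

Every bag has size at most 3, so the width is 3 − 1 = 2 and tw(G) ≤ 2. For the lower bound, G contains the cycle g–e–f–d–c–a–b–g, so G is not a forest; only forests have treewidth ≤ 1, hence tw(G) ≥ 2. Hence tw(G) = 2 exactly.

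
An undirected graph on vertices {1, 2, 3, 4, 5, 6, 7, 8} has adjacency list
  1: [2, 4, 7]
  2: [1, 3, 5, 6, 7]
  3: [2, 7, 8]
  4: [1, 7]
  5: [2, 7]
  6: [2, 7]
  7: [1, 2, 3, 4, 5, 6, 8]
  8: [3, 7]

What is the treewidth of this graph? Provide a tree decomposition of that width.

Every bag has size at most 3, so the width is 3 − 1 = 2 and tw(G) ≤ 2. On the other hand G contains the 3-clique {3, 7, 8}. A clique must lie in a single bag of any decomposition, so no decomposition can have width below 2. Combining the bounds, tw(G) = 2.

Treewidth 2.
One such decomposition:
Bags: B1 = {2, 5, 7}  B2 = {2, 3, 7}  B3 = {1, 2, 7}  B4 = {1, 4, 7}  B5 = {3, 7, 8}  B6 = {2, 6, 7}
Tree: B1–B2, B1–B3, B3–B4, B2–B5, B2–B6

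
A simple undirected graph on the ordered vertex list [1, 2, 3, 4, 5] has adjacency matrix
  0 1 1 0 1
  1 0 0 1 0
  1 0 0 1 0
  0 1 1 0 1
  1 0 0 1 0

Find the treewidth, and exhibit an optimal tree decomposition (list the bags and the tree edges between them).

Treewidth 2.
Bags: B1 = {1, 2, 4}  B2 = {1, 3, 4}  B3 = {1, 4, 5}
Tree: B1–B2, B2–B3

The largest bag has 3 vertices, giving width 2; this decomposition certifies tw(G) ≤ 2. Since 4–2–1–3–4 is a cycle in G, G is not acyclic. Forests are exactly the graphs of treewidth ≤ 1, so tw(G) ≥ 2. Hence tw(G) = 2 exactly.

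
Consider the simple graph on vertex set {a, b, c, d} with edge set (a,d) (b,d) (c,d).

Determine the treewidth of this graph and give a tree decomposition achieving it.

Treewidth 1.
One such decomposition:
Bags: B1 = {c, d}  B2 = {b, d}  B3 = {a, d}
Tree: B1–B2, B1–B3

Each bag holds 2 vertices, so the decomposition has width 1, which upper-bounds the treewidth. G has an edge, so its treewidth is at least 1. Combining the bounds, tw(G) = 1.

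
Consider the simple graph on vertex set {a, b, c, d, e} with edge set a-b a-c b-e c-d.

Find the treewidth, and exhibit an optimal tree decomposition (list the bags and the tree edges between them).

Each bag holds 2 vertices, so the decomposition has width 1, which upper-bounds the treewidth. Since G has at least one edge (e.g. e–b), it is not an edgeless graph, so tw(G) ≥ 1. The upper and lower bounds meet at 1, so that is the treewidth.

Treewidth 1.
One optimal decomposition is:
Bags: B1 = {b, e}  B2 = {a, b}  B3 = {a, c}  B4 = {c, d}
Tree: B1–B2, B2–B3, B3–B4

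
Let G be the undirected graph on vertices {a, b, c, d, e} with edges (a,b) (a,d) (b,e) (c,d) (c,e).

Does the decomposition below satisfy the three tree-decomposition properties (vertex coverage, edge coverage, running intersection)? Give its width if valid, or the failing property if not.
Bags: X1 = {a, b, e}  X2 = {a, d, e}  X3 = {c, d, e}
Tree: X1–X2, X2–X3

Yes; width 2.

Vertex coverage: the bags together contain {a, b, c, d, e}, the full vertex set. Edge coverage: each edge of G has both endpoints in at least one bag. Running intersection: for every vertex, the bags containing it form a connected subtree. All three properties hold, so this is a valid tree decomposition of width max|bag| − 1 = 2, and hence tw(G) ≤ 2.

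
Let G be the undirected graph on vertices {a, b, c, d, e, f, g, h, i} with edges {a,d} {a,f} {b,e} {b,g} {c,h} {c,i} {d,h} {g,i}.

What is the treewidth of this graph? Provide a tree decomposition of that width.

Each bag holds 2 vertices, so the decomposition has width 1, which upper-bounds the treewidth. Any graph with an edge has treewidth ≥ 1, and G has the edge e–b. The upper and lower bounds meet at 1, so that is the treewidth.

Treewidth 1.
Bags: B1 = {b, e}  B2 = {b, g}  B3 = {g, i}  B4 = {c, i}  B5 = {c, h}  B6 = {d, h}  B7 = {a, d}  B8 = {a, f}
Tree: B1–B2, B2–B3, B3–B4, B4–B5, B5–B6, B6–B7, B7–B8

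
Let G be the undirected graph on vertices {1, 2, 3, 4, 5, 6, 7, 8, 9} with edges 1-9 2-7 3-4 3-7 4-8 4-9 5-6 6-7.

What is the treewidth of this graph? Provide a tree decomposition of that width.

Treewidth 1.
One optimal decomposition is:
Bags: B1 = {3, 4}  B2 = {4, 8}  B3 = {3, 7}  B4 = {2, 7}  B5 = {6, 7}  B6 = {4, 9}  B7 = {1, 9}  B8 = {5, 6}
Tree: B1–B2, B1–B3, B3–B4, B4–B5, B1–B6, B6–B7, B5–B8

The largest bag has 2 vertices, giving width 1; this decomposition certifies tw(G) ≤ 1. G has an edge, so its treewidth is at least 1. Hence tw(G) = 1 exactly.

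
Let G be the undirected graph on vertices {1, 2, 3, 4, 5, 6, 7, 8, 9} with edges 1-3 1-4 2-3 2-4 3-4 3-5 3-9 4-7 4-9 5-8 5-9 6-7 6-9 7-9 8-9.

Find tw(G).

2

A width-2 tree decomposition is:
Bags: B1 = {4, 7, 9}  B2 = {3, 4, 9}  B3 = {1, 3, 4}  B4 = {3, 5, 9}  B5 = {2, 3, 4}  B6 = {6, 7, 9}  B7 = {5, 8, 9}
Tree: B1–B2, B2–B3, B2–B4, B2–B5, B1–B6, B4–B7
The largest bag has 3 vertices, giving width 2; this decomposition certifies tw(G) ≤ 2. On the other hand G contains the 3-clique {1, 3, 4}. A clique must lie in a single bag of any decomposition, so no decomposition can have width below 2. Hence tw(G) = 2 exactly.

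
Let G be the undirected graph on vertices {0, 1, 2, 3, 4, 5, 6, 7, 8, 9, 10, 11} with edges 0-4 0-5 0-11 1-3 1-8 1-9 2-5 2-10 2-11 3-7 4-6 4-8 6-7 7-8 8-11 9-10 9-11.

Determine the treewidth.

A width-3 tree decomposition is:
Bags: B1 = {3, 4, 6, 7}  B2 = {3, 4, 7, 8}  B3 = {1, 3, 4, 8}  B4 = {0, 1, 4, 8}  B5 = {0, 1, 8, 11}  B6 = {0, 1, 9, 11}  B7 = {0, 5, 9, 11}  B8 = {2, 5, 9, 11}  B9 = {2, 5, 9, 10}
Tree: B1–B2, B2–B3, B3–B4, B4–B5, B5–B6, B6–B7, B7–B8, B8–B9
The largest bag has 4 vertices, giving width 3; this decomposition certifies tw(G) ≤ 3. For the lower bound: the 4 vertex sets {3,6,7}, {4}, {8}, {0,1,9,11} are disjoint, each induces a connected subgraph, and every pair is joined by at least one edge of G. Contracting each set to a single vertex therefore yields K_{4} as a minor, and since treewidth is minor-monotone, tw(G) ≥ tw(K_{4}) = 3. The upper and lower bounds meet at 3, so that is the treewidth.

3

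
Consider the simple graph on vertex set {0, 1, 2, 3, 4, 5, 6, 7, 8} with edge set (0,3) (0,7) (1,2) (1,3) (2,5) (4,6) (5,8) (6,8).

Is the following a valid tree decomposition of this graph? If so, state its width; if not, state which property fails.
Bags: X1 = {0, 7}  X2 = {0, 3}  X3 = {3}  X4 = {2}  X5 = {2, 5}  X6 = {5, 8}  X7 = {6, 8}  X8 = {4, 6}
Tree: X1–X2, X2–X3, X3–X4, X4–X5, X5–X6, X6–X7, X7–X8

A tree decomposition must satisfy three properties: every vertex lies in some bag; for every edge, both endpoints lie together in some bag; and for every vertex, the bags containing it form a connected subtree. Here vertex 1 appears in no bag, so the decomposition is invalid.

No — vertex 1 appears in no bag.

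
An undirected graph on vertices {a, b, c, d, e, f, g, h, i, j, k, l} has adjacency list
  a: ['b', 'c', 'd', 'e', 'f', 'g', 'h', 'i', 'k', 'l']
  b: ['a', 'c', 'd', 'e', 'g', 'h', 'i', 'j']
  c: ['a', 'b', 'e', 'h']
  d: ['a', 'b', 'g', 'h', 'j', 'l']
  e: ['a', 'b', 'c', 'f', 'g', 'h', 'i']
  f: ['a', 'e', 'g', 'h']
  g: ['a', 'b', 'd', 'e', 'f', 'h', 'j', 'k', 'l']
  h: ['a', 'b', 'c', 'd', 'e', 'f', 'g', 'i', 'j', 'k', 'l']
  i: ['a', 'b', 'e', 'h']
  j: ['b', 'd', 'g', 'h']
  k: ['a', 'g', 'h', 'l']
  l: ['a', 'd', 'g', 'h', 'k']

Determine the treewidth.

A width-4 tree decomposition is:
Bags: B1 = {a, b, e, h, i}  B2 = {a, b, e, g, h}  B3 = {a, e, f, g, h}  B4 = {a, b, d, g, h}  B5 = {a, d, g, h, l}  B6 = {a, b, c, e, h}  B7 = {a, g, h, k, l}  B8 = {b, d, g, h, j}
Tree: B1–B2, B2–B3, B2–B4, B4–B5, B1–B6, B5–B7, B4–B8
Each bag holds 5 vertices, so the decomposition has width 4, which upper-bounds the treewidth. On the other hand G contains the 5-clique {b, d, g, h, j}. A clique must lie in a single bag of any decomposition, so no decomposition can have width below 4. Combining the bounds, tw(G) = 4.

4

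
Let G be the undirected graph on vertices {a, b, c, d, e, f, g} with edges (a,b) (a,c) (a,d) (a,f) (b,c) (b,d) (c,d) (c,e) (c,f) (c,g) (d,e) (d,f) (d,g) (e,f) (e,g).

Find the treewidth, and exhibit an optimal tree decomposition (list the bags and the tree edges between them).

Treewidth 3.
Bags: B1 = {a, b, c, d}  B2 = {a, c, d, f}  B3 = {c, d, e, f}  B4 = {c, d, e, g}
Tree: B1–B2, B2–B3, B3–B4

The largest bag has 4 vertices, giving width 3; this decomposition certifies tw(G) ≤ 3. On the other hand G contains the 4-clique {c, d, e, g}. A clique must lie in a single bag of any decomposition, so no decomposition can have width below 3. The upper and lower bounds meet at 3, so that is the treewidth.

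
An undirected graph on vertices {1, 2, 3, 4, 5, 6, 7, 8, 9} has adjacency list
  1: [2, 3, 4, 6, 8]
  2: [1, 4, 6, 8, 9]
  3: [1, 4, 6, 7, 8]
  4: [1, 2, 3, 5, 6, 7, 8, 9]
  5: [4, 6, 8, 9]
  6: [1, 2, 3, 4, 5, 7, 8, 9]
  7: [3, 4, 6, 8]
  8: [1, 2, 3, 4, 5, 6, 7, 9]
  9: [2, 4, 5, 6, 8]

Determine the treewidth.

A width-4 tree decomposition is:
Bags: B1 = {4, 5, 6, 8, 9}  B2 = {2, 4, 6, 8, 9}  B3 = {1, 2, 4, 6, 8}  B4 = {1, 3, 4, 6, 8}  B5 = {3, 4, 6, 7, 8}
Tree: B1–B2, B2–B3, B3–B4, B4–B5
Each bag holds 5 vertices, so the decomposition has width 4, which upper-bounds the treewidth. On the other hand G contains the 5-clique {1, 2, 4, 6, 8}. A clique must lie in a single bag of any decomposition, so no decomposition can have width below 4. Combining the bounds, tw(G) = 4.

4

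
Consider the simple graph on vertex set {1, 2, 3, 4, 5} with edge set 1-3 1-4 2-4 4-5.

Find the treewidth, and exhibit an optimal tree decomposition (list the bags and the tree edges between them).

Treewidth 1.
One such decomposition:
Bags: B1 = {1, 4}  B2 = {4, 5}  B3 = {2, 4}  B4 = {1, 3}
Tree: B1–B2, B2–B3, B1–B4

The largest bag has 2 vertices, giving width 1; this decomposition certifies tw(G) ≤ 1. Any graph with an edge has treewidth ≥ 1, and G has the edge 4–1. Hence tw(G) = 1 exactly.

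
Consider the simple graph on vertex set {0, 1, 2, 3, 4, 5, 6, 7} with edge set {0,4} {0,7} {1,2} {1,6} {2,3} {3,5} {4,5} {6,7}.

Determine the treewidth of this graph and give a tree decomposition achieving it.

Each bag holds 3 vertices, so the decomposition has width 2, which upper-bounds the treewidth. Since 4–5–3–2–1–6–7–0–4 is a cycle in G, G is not acyclic. Forests are exactly the graphs of treewidth ≤ 1, so tw(G) ≥ 2. Hence tw(G) = 2 exactly.

Treewidth 2.
One such decomposition:
Bags: B1 = {3, 4, 5}  B2 = {2, 3, 4}  B3 = {1, 2, 4}  B4 = {1, 4, 6}  B5 = {4, 6, 7}  B6 = {0, 4, 7}
Tree: B1–B2, B2–B3, B3–B4, B4–B5, B5–B6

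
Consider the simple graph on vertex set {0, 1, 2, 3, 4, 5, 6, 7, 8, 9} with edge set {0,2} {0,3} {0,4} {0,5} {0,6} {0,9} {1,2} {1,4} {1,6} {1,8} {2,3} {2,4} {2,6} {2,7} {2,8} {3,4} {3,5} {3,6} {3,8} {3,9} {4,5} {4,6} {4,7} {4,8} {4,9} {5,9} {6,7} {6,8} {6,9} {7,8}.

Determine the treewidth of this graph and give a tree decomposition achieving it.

The largest bag has 5 vertices, giving width 4; this decomposition certifies tw(G) ≤ 4. On the other hand G contains the 5-clique {0, 3, 4, 5, 9}. A clique must lie in a single bag of any decomposition, so no decomposition can have width below 4. Hence tw(G) = 4 exactly.

Treewidth 4.
One such decomposition:
Bags: B1 = {0, 2, 3, 4, 6}  B2 = {2, 3, 4, 6, 8}  B3 = {2, 4, 6, 7, 8}  B4 = {1, 2, 4, 6, 8}  B5 = {0, 3, 4, 6, 9}  B6 = {0, 3, 4, 5, 9}
Tree: B1–B2, B2–B3, B2–B4, B1–B5, B5–B6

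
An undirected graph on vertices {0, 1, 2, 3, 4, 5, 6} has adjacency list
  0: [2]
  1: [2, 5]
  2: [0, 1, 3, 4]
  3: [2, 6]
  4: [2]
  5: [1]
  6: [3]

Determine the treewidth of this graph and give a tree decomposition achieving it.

Every bag has size at most 2, so the width is 2 − 1 = 1 and tw(G) ≤ 1. G has an edge, so its treewidth is at least 1. Therefore the treewidth is 1.

Treewidth 1.
Bags: B1 = {1, 2}  B2 = {2, 4}  B3 = {2, 3}  B4 = {3, 6}  B5 = {1, 5}  B6 = {0, 2}
Tree: B1–B2, B1–B3, B3–B4, B1–B5, B3–B6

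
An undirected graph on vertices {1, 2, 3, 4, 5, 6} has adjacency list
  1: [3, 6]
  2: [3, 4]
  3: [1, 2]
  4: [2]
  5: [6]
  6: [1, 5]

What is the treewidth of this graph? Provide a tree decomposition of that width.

Treewidth 1.
One optimal decomposition is:
Bags: B1 = {2, 4}  B2 = {2, 3}  B3 = {1, 3}  B4 = {1, 6}  B5 = {5, 6}
Tree: B1–B2, B2–B3, B3–B4, B4–B5

The largest bag has 2 vertices, giving width 1; this decomposition certifies tw(G) ≤ 1. Any graph with an edge has treewidth ≥ 1, and G has the edge 4–2. Combining the bounds, tw(G) = 1.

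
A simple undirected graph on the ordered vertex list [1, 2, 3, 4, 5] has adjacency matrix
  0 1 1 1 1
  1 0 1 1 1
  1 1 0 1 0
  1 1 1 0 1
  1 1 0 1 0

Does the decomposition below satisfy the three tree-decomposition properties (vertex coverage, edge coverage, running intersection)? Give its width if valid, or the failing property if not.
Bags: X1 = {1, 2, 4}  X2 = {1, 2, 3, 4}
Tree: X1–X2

A tree decomposition must satisfy three properties: every vertex lies in some bag; for every edge, both endpoints lie together in some bag; and for every vertex, the bags containing it form a connected subtree. Here vertex 5 appears in no bag, so the decomposition is invalid.

No — vertex 5 appears in no bag.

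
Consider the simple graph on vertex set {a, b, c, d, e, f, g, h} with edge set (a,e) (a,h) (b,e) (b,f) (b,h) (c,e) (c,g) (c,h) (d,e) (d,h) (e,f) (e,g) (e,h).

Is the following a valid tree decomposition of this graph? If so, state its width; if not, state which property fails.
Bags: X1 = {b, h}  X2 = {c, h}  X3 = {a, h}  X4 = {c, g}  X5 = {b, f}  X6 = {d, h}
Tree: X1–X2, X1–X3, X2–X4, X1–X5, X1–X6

A tree decomposition must satisfy three properties: every vertex lies in some bag; for every edge, both endpoints lie together in some bag; and for every vertex, the bags containing it form a connected subtree. Here vertex e appears in no bag, so the decomposition is invalid.

No — vertex e appears in no bag.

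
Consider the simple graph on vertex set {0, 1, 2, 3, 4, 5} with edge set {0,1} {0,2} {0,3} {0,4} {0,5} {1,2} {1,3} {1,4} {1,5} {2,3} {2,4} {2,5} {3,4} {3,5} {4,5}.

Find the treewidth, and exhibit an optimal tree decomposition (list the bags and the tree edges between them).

A single bag containing all 6 vertices is trivially a valid decomposition of width 5. Conversely, {0, 1, 2, 3, 4, 5} is a clique of size 6, and the vertices of any clique must share a bag in every tree decomposition; so some bag has ≥ 6 vertices and tw(G) ≥ 5. Hence tw(G) = 5 exactly.

Treewidth 5.
One such decomposition:
Bags: B1 = {0, 1, 2, 3, 4, 5}
Tree: (single bag)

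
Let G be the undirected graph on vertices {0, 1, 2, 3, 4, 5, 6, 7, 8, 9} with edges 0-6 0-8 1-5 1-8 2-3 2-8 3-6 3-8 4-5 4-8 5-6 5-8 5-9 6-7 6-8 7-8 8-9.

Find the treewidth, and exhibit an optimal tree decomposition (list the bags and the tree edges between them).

Treewidth 2.
One optimal decomposition is:
Bags: B1 = {5, 6, 8}  B2 = {0, 6, 8}  B3 = {5, 8, 9}  B4 = {1, 5, 8}  B5 = {6, 7, 8}  B6 = {4, 5, 8}  B7 = {3, 6, 8}  B8 = {2, 3, 8}
Tree: B1–B2, B1–B3, B1–B4, B1–B5, B3–B6, B5–B7, B7–B8

Each bag holds 3 vertices, so the decomposition has width 2, which upper-bounds the treewidth. Conversely, {0, 6, 8} is a clique of size 3, and the vertices of any clique must share a bag in every tree decomposition; so some bag has ≥ 3 vertices and tw(G) ≥ 2. Therefore the treewidth is 2.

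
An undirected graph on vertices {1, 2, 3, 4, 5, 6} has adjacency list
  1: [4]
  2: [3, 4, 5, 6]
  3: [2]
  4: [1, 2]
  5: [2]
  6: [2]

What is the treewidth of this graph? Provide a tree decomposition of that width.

Each bag holds 2 vertices, so the decomposition has width 1, which upper-bounds the treewidth. Since G has at least one edge (e.g. 2–3), it is not an edgeless graph, so tw(G) ≥ 1. Therefore the treewidth is 1.

Treewidth 1.
One optimal decomposition is:
Bags: B1 = {2, 3}  B2 = {2, 6}  B3 = {2, 4}  B4 = {1, 4}  B5 = {2, 5}
Tree: B1–B2, B1–B3, B3–B4, B1–B5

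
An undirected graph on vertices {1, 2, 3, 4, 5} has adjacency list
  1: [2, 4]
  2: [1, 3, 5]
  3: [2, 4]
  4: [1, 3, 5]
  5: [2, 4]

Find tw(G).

A width-2 tree decomposition is:
Bags: B1 = {2, 4, 5}  B2 = {1, 2, 4}  B3 = {2, 3, 4}
Tree: B1–B2, B2–B3
Each bag holds 3 vertices, so the decomposition has width 2, which upper-bounds the treewidth. Since 2–5–4–1–2 is a cycle in G, G is not acyclic. Forests are exactly the graphs of treewidth ≤ 1, so tw(G) ≥ 2. Combining the bounds, tw(G) = 2.

2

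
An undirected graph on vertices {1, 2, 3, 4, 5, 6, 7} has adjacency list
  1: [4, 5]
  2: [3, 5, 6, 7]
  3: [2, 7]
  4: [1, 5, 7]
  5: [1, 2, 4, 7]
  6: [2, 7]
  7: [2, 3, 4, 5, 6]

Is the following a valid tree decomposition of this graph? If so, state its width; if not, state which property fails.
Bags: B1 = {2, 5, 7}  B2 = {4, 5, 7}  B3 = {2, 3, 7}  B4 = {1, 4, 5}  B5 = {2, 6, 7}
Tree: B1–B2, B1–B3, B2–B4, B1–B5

Yes; width 2.

Checking the three conditions: (i) the bags cover all of {1, 2, 3, 4, 5, 6, 7}; (ii) for each edge, some bag contains both endpoints; (iii) the bags containing any fixed vertex form a subtree. All hold, so the decomposition is valid with width 3 − 1 = 2.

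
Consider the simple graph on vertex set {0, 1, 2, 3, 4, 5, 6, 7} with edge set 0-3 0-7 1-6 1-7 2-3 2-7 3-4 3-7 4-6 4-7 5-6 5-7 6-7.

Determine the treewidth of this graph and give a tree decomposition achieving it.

Treewidth 2.
One optimal decomposition is:
Bags: B1 = {3, 4, 7}  B2 = {0, 3, 7}  B3 = {4, 6, 7}  B4 = {2, 3, 7}  B5 = {5, 6, 7}  B6 = {1, 6, 7}
Tree: B1–B2, B1–B3, B2–B4, B3–B5, B3–B6

Every bag has size at most 3, so the width is 3 − 1 = 2 and tw(G) ≤ 2. Conversely, {1, 6, 7} is a clique of size 3, and the vertices of any clique must share a bag in every tree decomposition; so some bag has ≥ 3 vertices and tw(G) ≥ 2. The upper and lower bounds meet at 2, so that is the treewidth.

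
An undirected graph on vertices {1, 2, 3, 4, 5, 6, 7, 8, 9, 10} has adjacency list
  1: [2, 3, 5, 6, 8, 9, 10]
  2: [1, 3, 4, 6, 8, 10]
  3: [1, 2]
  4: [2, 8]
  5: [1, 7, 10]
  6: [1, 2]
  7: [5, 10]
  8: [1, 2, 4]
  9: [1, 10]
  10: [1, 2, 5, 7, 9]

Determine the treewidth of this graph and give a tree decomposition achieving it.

Every bag has size at most 3, so the width is 3 − 1 = 2 and tw(G) ≤ 2. On the other hand G contains the 3-clique {1, 9, 10}. A clique must lie in a single bag of any decomposition, so no decomposition can have width below 2. Hence tw(G) = 2 exactly.

Treewidth 2.
One optimal decomposition is:
Bags: B1 = {1, 2, 10}  B2 = {1, 9, 10}  B3 = {1, 2, 8}  B4 = {2, 4, 8}  B5 = {1, 5, 10}  B6 = {1, 2, 3}  B7 = {5, 7, 10}  B8 = {1, 2, 6}
Tree: B1–B2, B1–B3, B3–B4, B1–B5, B3–B6, B5–B7, B6–B8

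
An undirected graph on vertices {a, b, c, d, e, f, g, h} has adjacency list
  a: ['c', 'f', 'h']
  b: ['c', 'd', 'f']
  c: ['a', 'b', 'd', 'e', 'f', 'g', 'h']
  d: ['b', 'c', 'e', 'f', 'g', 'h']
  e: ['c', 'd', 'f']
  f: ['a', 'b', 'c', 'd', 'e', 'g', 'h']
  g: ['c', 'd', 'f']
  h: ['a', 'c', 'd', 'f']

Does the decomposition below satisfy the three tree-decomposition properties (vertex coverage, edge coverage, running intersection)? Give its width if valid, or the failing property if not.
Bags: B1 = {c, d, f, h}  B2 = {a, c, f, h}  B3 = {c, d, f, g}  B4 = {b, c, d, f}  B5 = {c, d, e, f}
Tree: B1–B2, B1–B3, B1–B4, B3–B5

Vertex coverage: the bags together contain {a, b, c, d, e, f, g, h}, the full vertex set. Edge coverage: each edge of G has both endpoints in at least one bag. Running intersection: for every vertex, the bags containing it form a connected subtree. All three properties hold, so this is a valid tree decomposition of width max|bag| − 1 = 3, and hence tw(G) ≤ 3.

Yes; width 3.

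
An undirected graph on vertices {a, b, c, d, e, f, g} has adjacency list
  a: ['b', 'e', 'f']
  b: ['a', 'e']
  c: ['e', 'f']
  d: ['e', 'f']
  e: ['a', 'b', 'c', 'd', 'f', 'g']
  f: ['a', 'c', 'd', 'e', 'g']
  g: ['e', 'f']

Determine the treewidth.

2

A width-2 tree decomposition is:
Bags: B1 = {c, e, f}  B2 = {e, f, g}  B3 = {a, e, f}  B4 = {a, b, e}  B5 = {d, e, f}
Tree: B1–B2, B1–B3, B3–B4, B2–B5
Every bag has size at most 3, so the width is 3 − 1 = 2 and tw(G) ≤ 2. For the lower bound, the 3 vertices {d, e, f} are pairwise adjacent, and any tree decomposition puts a clique entirely inside one bag — forcing width ≥ 2. Combining the bounds, tw(G) = 2.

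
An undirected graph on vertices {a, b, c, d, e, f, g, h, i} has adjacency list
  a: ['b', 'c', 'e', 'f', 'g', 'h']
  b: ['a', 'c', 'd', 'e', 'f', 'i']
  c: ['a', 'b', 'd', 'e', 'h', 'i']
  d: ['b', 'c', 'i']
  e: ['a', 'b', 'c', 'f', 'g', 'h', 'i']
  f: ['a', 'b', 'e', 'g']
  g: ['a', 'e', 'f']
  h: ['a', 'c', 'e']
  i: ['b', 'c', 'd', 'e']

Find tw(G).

A width-3 tree decomposition is:
Bags: B1 = {b, c, e, i}  B2 = {a, b, c, e}  B3 = {b, c, d, i}  B4 = {a, b, e, f}  B5 = {a, e, f, g}  B6 = {a, c, e, h}
Tree: B1–B2, B1–B3, B2–B4, B4–B5, B2–B6
Every bag has size at most 4, so the width is 4 − 1 = 3 and tw(G) ≤ 3. On the other hand G contains the 4-clique {b, c, d, i}. A clique must lie in a single bag of any decomposition, so no decomposition can have width below 3. Hence tw(G) = 3 exactly.

3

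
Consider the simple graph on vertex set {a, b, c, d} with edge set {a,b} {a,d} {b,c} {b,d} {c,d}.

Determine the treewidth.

A width-2 tree decomposition is:
Bags: B1 = {b, c, d}  B2 = {a, b, d}
Tree: B1–B2
Each bag holds 3 vertices, so the decomposition has width 2, which upper-bounds the treewidth. On the other hand G contains the 3-clique {b, c, d}. A clique must lie in a single bag of any decomposition, so no decomposition can have width below 2. The upper and lower bounds meet at 2, so that is the treewidth.

2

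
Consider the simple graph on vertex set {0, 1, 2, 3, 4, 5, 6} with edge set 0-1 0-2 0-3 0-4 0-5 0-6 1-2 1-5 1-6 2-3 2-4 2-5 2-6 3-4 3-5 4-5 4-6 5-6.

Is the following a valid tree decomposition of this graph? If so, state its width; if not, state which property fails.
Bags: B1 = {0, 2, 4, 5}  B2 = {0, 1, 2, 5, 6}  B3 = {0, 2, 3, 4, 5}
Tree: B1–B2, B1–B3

No — edge (6,4) lies in no bag.

A tree decomposition must satisfy three properties: every vertex lies in some bag; for every edge, both endpoints lie together in some bag; and for every vertex, the bags containing it form a connected subtree. Here edge (6,4) lies in no bag, so the decomposition is invalid.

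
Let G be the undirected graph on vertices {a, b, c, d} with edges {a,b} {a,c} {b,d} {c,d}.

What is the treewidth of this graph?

2

A width-2 tree decomposition is:
Bags: B1 = {a, b, c}  B2 = {b, c, d}
Tree: B1–B2
Every bag has size at most 3, so the width is 3 − 1 = 2 and tw(G) ≤ 2. For the lower bound, G contains the cycle c–a–b–d–c, so G is not a forest; only forests have treewidth ≤ 1, hence tw(G) ≥ 2. Hence tw(G) = 2 exactly.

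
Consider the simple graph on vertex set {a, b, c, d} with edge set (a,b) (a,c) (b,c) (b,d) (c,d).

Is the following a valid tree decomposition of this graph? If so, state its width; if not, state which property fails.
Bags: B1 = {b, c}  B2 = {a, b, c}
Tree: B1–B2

No — vertex d appears in no bag.

A tree decomposition must satisfy three properties: every vertex lies in some bag; for every edge, both endpoints lie together in some bag; and for every vertex, the bags containing it form a connected subtree. Here vertex d appears in no bag, so the decomposition is invalid.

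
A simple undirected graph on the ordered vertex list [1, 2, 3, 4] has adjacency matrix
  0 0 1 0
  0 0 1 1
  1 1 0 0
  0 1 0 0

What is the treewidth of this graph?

A width-1 tree decomposition is:
Bags: B1 = {1, 3}  B2 = {2, 3}  B3 = {2, 4}
Tree: B1–B2, B2–B3
The largest bag has 2 vertices, giving width 1; this decomposition certifies tw(G) ≤ 1. Since G has at least one edge (e.g. 1–3), it is not an edgeless graph, so tw(G) ≥ 1. Therefore the treewidth is 1.

1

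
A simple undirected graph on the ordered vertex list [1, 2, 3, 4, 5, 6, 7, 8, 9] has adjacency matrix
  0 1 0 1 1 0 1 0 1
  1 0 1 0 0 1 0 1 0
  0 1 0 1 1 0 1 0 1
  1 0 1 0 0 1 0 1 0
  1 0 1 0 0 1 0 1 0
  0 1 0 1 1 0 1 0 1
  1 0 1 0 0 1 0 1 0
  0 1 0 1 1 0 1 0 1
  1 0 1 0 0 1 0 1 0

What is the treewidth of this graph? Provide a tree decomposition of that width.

Treewidth 4.
One optimal decomposition is:
Bags: B1 = {1, 3, 6, 8, 9}  B2 = {1, 2, 3, 6, 8}  B3 = {1, 3, 4, 6, 8}  B4 = {1, 3, 6, 7, 8}  B5 = {1, 3, 5, 6, 8}
Tree: B1–B2, B2–B3, B3–B4, B4–B5

Every bag has size at most 5, so the width is 5 − 1 = 4 and tw(G) ≤ 4. For the lower bound: the 5 vertex sets {6,9}, {2,3}, {1,4}, {8}, {7} are disjoint, each induces a connected subgraph, and every pair is joined by at least one edge of G. Contracting each set to a single vertex therefore yields K_{5} as a minor, and since treewidth is minor-monotone, tw(G) ≥ tw(K_{5}) = 4. The upper and lower bounds meet at 4, so that is the treewidth.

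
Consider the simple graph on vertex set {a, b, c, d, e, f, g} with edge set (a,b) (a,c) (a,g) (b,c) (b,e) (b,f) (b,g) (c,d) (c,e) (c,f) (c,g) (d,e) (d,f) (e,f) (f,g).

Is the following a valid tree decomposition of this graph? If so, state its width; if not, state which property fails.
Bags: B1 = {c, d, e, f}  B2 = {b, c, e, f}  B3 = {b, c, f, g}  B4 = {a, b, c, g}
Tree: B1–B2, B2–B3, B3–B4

Every vertex of G appears in some bag (union = {a, b, c, d, e, f, g}); every edge is covered by a bag; and for each vertex v the set of bags containing v is connected in the bag tree. The decomposition is therefore valid. The largest bag has 4 vertices, so the width is 3.

Yes; width 3.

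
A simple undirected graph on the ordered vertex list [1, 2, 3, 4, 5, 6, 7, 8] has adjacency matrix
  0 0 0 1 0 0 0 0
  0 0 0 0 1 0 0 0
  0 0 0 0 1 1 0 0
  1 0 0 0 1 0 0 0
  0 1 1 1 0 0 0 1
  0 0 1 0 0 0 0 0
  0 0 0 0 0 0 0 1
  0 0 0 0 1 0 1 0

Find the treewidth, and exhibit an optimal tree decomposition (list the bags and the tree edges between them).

Treewidth 1.
One optimal decomposition is:
Bags: B1 = {3, 5}  B2 = {3, 6}  B3 = {4, 5}  B4 = {5, 8}  B5 = {2, 5}  B6 = {7, 8}  B7 = {1, 4}
Tree: B1–B2, B1–B3, B3–B4, B1–B5, B4–B6, B3–B7

Each bag holds 2 vertices, so the decomposition has width 1, which upper-bounds the treewidth. Any graph with an edge has treewidth ≥ 1, and G has the edge 3–5. Hence tw(G) = 1 exactly.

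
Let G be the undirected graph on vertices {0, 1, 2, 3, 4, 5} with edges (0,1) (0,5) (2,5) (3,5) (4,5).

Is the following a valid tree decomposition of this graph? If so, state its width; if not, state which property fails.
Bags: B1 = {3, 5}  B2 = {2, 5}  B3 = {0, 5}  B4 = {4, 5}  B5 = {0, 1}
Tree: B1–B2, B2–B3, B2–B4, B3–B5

Vertex coverage: the bags together contain {0, 1, 2, 3, 4, 5}, the full vertex set. Edge coverage: each edge of G has both endpoints in at least one bag. Running intersection: for every vertex, the bags containing it form a connected subtree. All three properties hold, so this is a valid tree decomposition of width max|bag| − 1 = 1, and hence tw(G) ≤ 1.

Yes; width 1.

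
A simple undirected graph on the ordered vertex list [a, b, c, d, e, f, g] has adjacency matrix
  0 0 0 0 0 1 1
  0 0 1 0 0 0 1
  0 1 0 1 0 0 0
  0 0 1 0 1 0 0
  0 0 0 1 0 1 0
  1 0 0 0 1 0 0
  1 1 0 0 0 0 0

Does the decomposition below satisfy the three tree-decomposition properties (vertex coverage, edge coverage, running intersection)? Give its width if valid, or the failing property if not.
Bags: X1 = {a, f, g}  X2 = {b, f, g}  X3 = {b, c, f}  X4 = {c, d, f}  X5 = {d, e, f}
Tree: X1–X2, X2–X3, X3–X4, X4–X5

Checking the three conditions: (i) the bags cover all of {a, b, c, d, e, f, g}; (ii) for each edge, some bag contains both endpoints; (iii) the bags containing any fixed vertex form a subtree. All hold, so the decomposition is valid with width 3 − 1 = 2.

Yes; width 2.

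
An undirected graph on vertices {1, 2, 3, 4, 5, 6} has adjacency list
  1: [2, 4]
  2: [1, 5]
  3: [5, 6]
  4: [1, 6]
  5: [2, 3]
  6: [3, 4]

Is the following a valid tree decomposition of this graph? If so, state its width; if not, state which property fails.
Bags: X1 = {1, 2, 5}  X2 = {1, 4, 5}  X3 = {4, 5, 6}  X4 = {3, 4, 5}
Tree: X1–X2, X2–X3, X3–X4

A tree decomposition must satisfy three properties: every vertex lies in some bag; for every edge, both endpoints lie together in some bag; and for every vertex, the bags containing it form a connected subtree. Here edge (6,3) lies in no bag, so the decomposition is invalid.

No — edge (6,3) lies in no bag.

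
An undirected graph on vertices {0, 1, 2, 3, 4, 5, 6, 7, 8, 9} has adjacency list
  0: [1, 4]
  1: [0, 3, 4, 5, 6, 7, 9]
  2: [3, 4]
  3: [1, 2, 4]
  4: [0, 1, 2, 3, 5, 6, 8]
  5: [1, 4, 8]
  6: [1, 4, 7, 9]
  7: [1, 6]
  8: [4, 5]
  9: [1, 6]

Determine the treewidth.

A width-2 tree decomposition is:
Bags: B1 = {1, 6, 7}  B2 = {1, 4, 6}  B3 = {1, 4, 5}  B4 = {1, 3, 4}  B5 = {0, 1, 4}  B6 = {1, 6, 9}  B7 = {4, 5, 8}  B8 = {2, 3, 4}
Tree: B1–B2, B2–B3, B3–B4, B3–B5, B2–B6, B3–B7, B4–B8
The largest bag has 3 vertices, giving width 2; this decomposition certifies tw(G) ≤ 2. On the other hand G contains the 3-clique {4, 5, 8}. A clique must lie in a single bag of any decomposition, so no decomposition can have width below 2. Hence tw(G) = 2 exactly.

2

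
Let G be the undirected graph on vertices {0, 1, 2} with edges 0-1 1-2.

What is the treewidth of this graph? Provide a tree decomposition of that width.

The largest bag has 2 vertices, giving width 1; this decomposition certifies tw(G) ≤ 1. Since G has at least one edge (e.g. 1–2), it is not an edgeless graph, so tw(G) ≥ 1. Combining the bounds, tw(G) = 1.

Treewidth 1.
One such decomposition:
Bags: B1 = {1, 2}  B2 = {0, 1}
Tree: B1–B2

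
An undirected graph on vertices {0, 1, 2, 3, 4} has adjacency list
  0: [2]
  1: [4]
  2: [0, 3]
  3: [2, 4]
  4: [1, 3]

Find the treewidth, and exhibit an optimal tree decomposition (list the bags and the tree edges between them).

Each bag holds 2 vertices, so the decomposition has width 1, which upper-bounds the treewidth. Since G has at least one edge (e.g. 1–4), it is not an edgeless graph, so tw(G) ≥ 1. Combining the bounds, tw(G) = 1.

Treewidth 1.
Bags: B1 = {1, 4}  B2 = {3, 4}  B3 = {2, 3}  B4 = {0, 2}
Tree: B1–B2, B2–B3, B3–B4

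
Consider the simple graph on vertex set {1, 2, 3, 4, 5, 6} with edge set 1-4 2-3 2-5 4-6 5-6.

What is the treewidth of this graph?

1

A width-1 tree decomposition is:
Bags: B1 = {1, 4}  B2 = {4, 6}  B3 = {5, 6}  B4 = {2, 5}  B5 = {2, 3}
Tree: B1–B2, B2–B3, B3–B4, B4–B5
The largest bag has 2 vertices, giving width 1; this decomposition certifies tw(G) ≤ 1. Any graph with an edge has treewidth ≥ 1, and G has the edge 1–4. Combining the bounds, tw(G) = 1.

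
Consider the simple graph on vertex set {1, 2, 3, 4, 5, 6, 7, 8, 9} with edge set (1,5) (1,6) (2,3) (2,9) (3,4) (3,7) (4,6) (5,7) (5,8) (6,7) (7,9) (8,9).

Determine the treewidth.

3

A width-3 tree decomposition is:
Bags: B1 = {1, 4, 5, 6}  B2 = {4, 5, 6, 7}  B3 = {3, 4, 5, 7}  B4 = {3, 5, 7, 8}  B5 = {3, 7, 8, 9}  B6 = {2, 3, 8, 9}
Tree: B1–B2, B2–B3, B3–B4, B4–B5, B5–B6
The largest bag has 4 vertices, giving width 3; this decomposition certifies tw(G) ≤ 3. For the lower bound: the 4 vertex sets {1,4,6}, {5}, {7}, {2,3,8,9} are disjoint, each induces a connected subgraph, and every pair is joined by at least one edge of G. Contracting each set to a single vertex therefore yields K_{4} as a minor, and since treewidth is minor-monotone, tw(G) ≥ tw(K_{4}) = 3. Hence tw(G) = 3 exactly.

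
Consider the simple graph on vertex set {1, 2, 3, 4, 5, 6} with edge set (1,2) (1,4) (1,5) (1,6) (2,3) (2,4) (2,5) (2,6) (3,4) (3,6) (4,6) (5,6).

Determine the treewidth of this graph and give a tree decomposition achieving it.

Treewidth 3.
One such decomposition:
Bags: B1 = {1, 2, 4, 6}  B2 = {1, 2, 5, 6}  B3 = {2, 3, 4, 6}
Tree: B1–B2, B1–B3

Every bag has size at most 4, so the width is 4 − 1 = 3 and tw(G) ≤ 3. Conversely, {1, 2, 4, 6} is a clique of size 4, and the vertices of any clique must share a bag in every tree decomposition; so some bag has ≥ 4 vertices and tw(G) ≥ 3. The upper and lower bounds meet at 3, so that is the treewidth.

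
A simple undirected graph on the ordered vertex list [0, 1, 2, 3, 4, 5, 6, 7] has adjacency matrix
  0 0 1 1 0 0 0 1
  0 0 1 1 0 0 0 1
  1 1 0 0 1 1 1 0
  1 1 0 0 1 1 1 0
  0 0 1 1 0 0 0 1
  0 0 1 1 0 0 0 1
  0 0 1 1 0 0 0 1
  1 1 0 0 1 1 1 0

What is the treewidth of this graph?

3

A width-3 tree decomposition is:
Bags: B1 = {2, 3, 4, 7}  B2 = {0, 2, 3, 7}  B3 = {1, 2, 3, 7}  B4 = {2, 3, 6, 7}  B5 = {2, 3, 5, 7}
Tree: B1–B2, B2–B3, B3–B4, B4–B5
Each bag holds 4 vertices, so the decomposition has width 3, which upper-bounds the treewidth. For the lower bound: the 4 vertex sets {4,7}, {0,3}, {2}, {1} are disjoint, each induces a connected subgraph, and every pair is joined by at least one edge of G. Contracting each set to a single vertex therefore yields K_{4} as a minor, and since treewidth is minor-monotone, tw(G) ≥ tw(K_{4}) = 3. The upper and lower bounds meet at 3, so that is the treewidth.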